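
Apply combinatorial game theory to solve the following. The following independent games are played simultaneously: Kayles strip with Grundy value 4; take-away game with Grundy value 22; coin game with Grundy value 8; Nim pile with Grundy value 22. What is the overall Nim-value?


By the Sprague-Grundy theorem, the Grundy value of a sum of games is the XOR of individual Grundy values.
Kayles strip: Grundy value = 4. Running XOR: 0 XOR 4 = 4
take-away game: Grundy value = 22. Running XOR: 4 XOR 22 = 18
coin game: Grundy value = 8. Running XOR: 18 XOR 8 = 26
Nim pile: Grundy value = 22. Running XOR: 26 XOR 22 = 12
The combined Grundy value is 12.

12


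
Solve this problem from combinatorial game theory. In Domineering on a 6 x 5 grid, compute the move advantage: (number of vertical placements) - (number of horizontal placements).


Board is 6 x 5 (rows x cols).
Left (vertical) placements: (rows-1) * cols = 5 * 5 = 25
Right (horizontal) placements: rows * (cols-1) = 6 * 4 = 24
Advantage = Left - Right = 25 - 24 = 1

1


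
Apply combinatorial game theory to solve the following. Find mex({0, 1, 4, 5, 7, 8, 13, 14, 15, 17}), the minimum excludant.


Set = {0, 1, 4, 5, 7, 8, 13, 14, 15, 17}
0 is in the set.
1 is in the set.
2 is NOT in the set. This is the mex.
mex = 2

2


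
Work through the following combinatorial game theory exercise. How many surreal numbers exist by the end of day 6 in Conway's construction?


Day 0: {|} = 0 is born. Count = 1.
Day n: the number of surreal numbers born by day n is 2^(n+1) - 1.
By day 0: 2^1 - 1 = 1
By day 1: 2^2 - 1 = 3
By day 2: 2^3 - 1 = 7
By day 3: 2^4 - 1 = 15
By day 4: 2^5 - 1 = 31
By day 5: 2^6 - 1 = 63
By day 6: 2^7 - 1 = 127
By day 6: 127 surreal numbers.

127


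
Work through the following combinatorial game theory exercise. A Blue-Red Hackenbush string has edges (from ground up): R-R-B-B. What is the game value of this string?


Edges (from ground): R-R-B-B
By Berlekamp's sign-expansion rule, a Blue-Red Hackenbush stalk has the value of the surreal number whose sign sequence is the edge sequence with B -> + and R -> -.
Sign sequence: --++
Trace the sign expansion in the surreal number tree, starting from 0:
Edge 1: R (sign -) -> bounds (-inf, 0), value = -1
Edge 2: R (sign -) -> bounds (-inf, -1), value = -2
Edge 3: B (sign +) -> bounds (-2, -1), value = -3/2
Edge 4: B (sign +) -> bounds (-3/2, -1), value = -5/4
Game value = -5/4

-5/4


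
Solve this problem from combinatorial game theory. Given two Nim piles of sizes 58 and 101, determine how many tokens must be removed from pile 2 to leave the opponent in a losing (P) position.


Piles: 58 and 101
Current XOR: 58 XOR 101 = 95 (non-zero, so this is an N-position).
To make the XOR zero, we need to find a move that balances the piles.
For pile 2 (size 101): target = 101 XOR 95 = 58
We reduce pile 2 from 101 to 58.
Tokens removed: 101 - 58 = 43
Verification: 58 XOR 58 = 0

43


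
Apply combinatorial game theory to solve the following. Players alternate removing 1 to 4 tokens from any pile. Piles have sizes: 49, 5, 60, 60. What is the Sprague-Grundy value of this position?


Subtraction set: {1, 2, 3, 4}
For this subtraction set, G(n) = n mod 5 (period = max + 1 = 5).
Pile 1 (size 49): G(49) = 49 mod 5 = 4
Pile 2 (size 5): G(5) = 5 mod 5 = 0
Pile 3 (size 60): G(60) = 60 mod 5 = 0
Pile 4 (size 60): G(60) = 60 mod 5 = 0
Total Grundy value = XOR of all: 4 XOR 0 XOR 0 XOR 0 = 4

4


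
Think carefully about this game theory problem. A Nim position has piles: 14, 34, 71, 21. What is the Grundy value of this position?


We need the XOR (exclusive or) of all pile sizes.
After XOR-ing pile 1 (size 14): 0 XOR 14 = 14
After XOR-ing pile 2 (size 34): 14 XOR 34 = 44
After XOR-ing pile 3 (size 71): 44 XOR 71 = 107
After XOR-ing pile 4 (size 21): 107 XOR 21 = 126
The Nim-value of this position is 126.

126


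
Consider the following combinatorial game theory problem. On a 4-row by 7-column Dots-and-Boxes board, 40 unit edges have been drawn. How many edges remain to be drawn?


Grid: 4 x 7 boxes, i.e. 5 rows and 8 columns of dots.
Horizontal edges: (rows + 1) * cols = 5 * 7 = 35
Vertical edges: rows * (cols + 1) = 4 * 8 = 32
Total edges: 35 + 32 = 67
Edges drawn: 40
Remaining: 67 - 40 = 27

27


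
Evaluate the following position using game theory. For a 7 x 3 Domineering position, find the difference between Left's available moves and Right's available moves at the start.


Board is 7 x 3 (rows x cols).
Left (vertical) placements: (rows-1) * cols = 6 * 3 = 18
Right (horizontal) placements: rows * (cols-1) = 7 * 2 = 14
Advantage = Left - Right = 18 - 14 = 4

4


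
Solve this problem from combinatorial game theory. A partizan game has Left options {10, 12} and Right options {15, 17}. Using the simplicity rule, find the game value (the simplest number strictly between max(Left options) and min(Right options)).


Left options: {10, 12}, max = 12
Right options: {15, 17}, min = 15
All options are numbers and max(Left) < min(Right), so by the simplicity theorem the value is the simplest (earliest-born) number strictly between 12 and 15.
Integers 13 through 14 all lie strictly between 12 and 15.
Among integers, the simplest (lowest birthday = smallest |n|; 0 is born on day 0, +-n on day n) is 13.
No non-integer in the interval can be simpler: if x is a non-integer in the interval, then floor(x) or ceil(x) also lies in the interval (the interval contains an integer), and both are proper prefixes of x's sign expansion, i.e. born earlier. So the game value is 13.
Game value = 13

13


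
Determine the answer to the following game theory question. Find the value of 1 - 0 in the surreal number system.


x = 1, y = 0
x - y = 1 - 0 = 1

1


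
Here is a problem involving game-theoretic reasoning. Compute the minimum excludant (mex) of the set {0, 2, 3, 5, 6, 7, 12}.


Set = {0, 2, 3, 5, 6, 7, 12}
0 is in the set.
1 is NOT in the set. This is the mex.
mex = 1

1


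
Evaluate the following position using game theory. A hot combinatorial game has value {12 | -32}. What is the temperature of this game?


The game is {12 | -32}, a switch {a | b} with numbers a > b.
Cooling {a | b} by t gives {a - t | b + t}, which stops being hot when a - t = b + t, i.e. at t = (a - b)/2. So the temperature of a switch is (a - b)/2.
Temperature = (Left option - Right option) / 2
= (12 - (-32)) / 2
= 44 / 2
= 22

22


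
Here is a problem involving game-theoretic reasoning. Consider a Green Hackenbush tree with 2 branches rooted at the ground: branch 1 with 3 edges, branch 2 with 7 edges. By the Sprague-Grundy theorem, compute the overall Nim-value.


The tree has 2 branches from the ground vertex.
In Green Hackenbush, the Nim-value of a simple path of length k is k.
Branch 1: length 3, Nim-value = 3
Branch 2: length 7, Nim-value = 7
Total Nim-value = XOR of all branch values:
0 XOR 3 = 3
3 XOR 7 = 4
Nim-value of the tree = 4

4


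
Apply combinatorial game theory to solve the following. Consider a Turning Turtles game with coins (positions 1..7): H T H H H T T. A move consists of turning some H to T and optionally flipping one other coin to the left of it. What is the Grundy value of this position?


Coins: H T H H H T T
Key fact: a single head at position k behaves exactly like a Nim heap of size k (turning it to T and optionally flipping a coin at j < k corresponds to moving the heap from k to j, or to 0), and heads combine as a disjunctive sum (two heads at the same place would cancel, matching j XOR j = 0). So the Nim-value is the XOR of the 1-indexed positions of the heads.
Face-up positions (1-indexed): [1, 3, 4, 5]
XOR 0 with 1: 0 XOR 1 = 1
XOR 1 with 3: 1 XOR 3 = 2
XOR 2 with 4: 2 XOR 4 = 6
XOR 6 with 5: 6 XOR 5 = 3
Nim-value = 3

3


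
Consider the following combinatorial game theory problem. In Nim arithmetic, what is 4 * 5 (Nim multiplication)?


Nim multiplication is bilinear over XOR: (u XOR v) * w = (u*w) XOR (v*w).
So we split each operand into its bit components and XOR the pairwise Nim products.
4 = 4 (as XOR of powers of 2).
5 = 1 + 4 (as XOR of powers of 2).
Using the standard Nim-product table on single bits:
  2*2 = 3,   2*4 = 8,   2*8 = 12,
  4*4 = 6,   4*8 = 11,  8*8 = 13,
and  1*x = x (identity), k*l = l*k (commutative).
Pairwise Nim products:
  4 * 1 = 4
  4 * 4 = 6
XOR them: 4 XOR 6 = 2.
Result: 4 * 5 = 2 (in Nim).

2


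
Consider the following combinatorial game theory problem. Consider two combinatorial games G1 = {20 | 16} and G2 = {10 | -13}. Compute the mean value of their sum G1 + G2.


G1 = {20 | 16}, G2 = {10 | -13}
Each is a switch {a | b} with numbers a > b; its mean value is (a + b)/2, and mean value is additive over game sums: m(G1 + G2) = m(G1) + m(G2).
Mean of G1 = (20 + (16))/2 = 36/2 = 18
Mean of G2 = (10 + (-13))/2 = -3/2 = -3/2
Mean of G1 + G2 = 18 + -3/2 = 33/2

33/2


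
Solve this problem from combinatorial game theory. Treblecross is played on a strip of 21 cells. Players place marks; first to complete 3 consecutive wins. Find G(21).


Treblecross: place X on empty cells; 3-in-a-row wins.
Playing within two cells of an existing X lets the opponent win at once, so sensible play treats the cells i-2..i+2 around each X as dead. The player left with no safe cell loses, so this is a normal-play take-away game on strips of safe cells.
Placing X at cell i (0-indexed) of a strip of k safe cells leaves independent strips of sizes max(0, i-2) and max(0, k-i-3). Hence G(k) = mex{ G(max(0,i-2)) XOR G(max(0,k-i-3)) : 0 <= i < k }, with G(0) = 0.
G(1): splits (0,0):0^0=0 -> mex({0}) = 1
G(2): splits (0,0):0^0=0 -> mex({0}) = 1
G(3): splits (0,0):0^0=0 -> mex({0}) = 1
G(4): splits (0,1):0^1=1 (0,0):0^0=0 -> mex({0, 1}) = 2
G(5): splits (0,2):0^1=1 (0,1):0^1=1 (0,0):0^0=0 -> mex({0, 1}) = 2
G(6) = mex({1}) = 0
G(7) = mex({0, 1, 2}) = 3
G(8) = mex({0, 1, 2}) = 3
G(9) = mex({0, 2}) = 1
G(10) = mex({0, 2, 3}) = 1
G(11) = mex({0, 3}) = 1
G(12) = mex({1, 3}) = 0
G(13) = mex({0, 1, 2, 3}) = 4
G(14) = mex({0, 1, 2}) = 3
G(15) = mex({0, 1, 2}) = 3
G(16) = mex({0, 1, 2, 4}) = 3
G(17) = mex({0, 1, 3, 4}) = 2
G(18) = mex({0, 1, 3, 4}) = 2
G(19) = mex({0, 1, 3, 5}) = 2
G(20) = mex({0, 1, 2, 3, 5}) = 4
G(21) = mex({0, 1, 2, 3, 5}) = 4
Therefore G(21) = 4.

4


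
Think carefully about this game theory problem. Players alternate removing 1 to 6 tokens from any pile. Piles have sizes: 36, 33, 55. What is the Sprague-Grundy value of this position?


Subtraction set: {1, 2, 3, 4, 5, 6}
For this subtraction set, G(n) = n mod 7 (period = max + 1 = 7).
Pile 1 (size 36): G(36) = 36 mod 7 = 1
Pile 2 (size 33): G(33) = 33 mod 7 = 5
Pile 3 (size 55): G(55) = 55 mod 7 = 6
Total Grundy value = XOR of all: 1 XOR 5 XOR 6 = 2

2


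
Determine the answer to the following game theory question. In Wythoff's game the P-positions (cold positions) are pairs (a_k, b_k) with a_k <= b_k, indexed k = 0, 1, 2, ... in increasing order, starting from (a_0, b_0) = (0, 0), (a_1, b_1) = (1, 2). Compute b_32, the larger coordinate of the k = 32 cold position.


By Wythoff's theorem, a_k = floor(k * phi) and b_k = floor(k * phi^2) = a_k + k, where phi = (1 + sqrt(5))/2 is the golden ratio.
phi = (1 + sqrt(5))/2 = 1.618034
phi^2 = phi + 1 = 2.618034
k = 32
k * phi^2 = 32 * 2.618034 = 83.777088
b_32 = floor(k * phi^2) = 83 (check: a_32 + k = 51 + 32 = 83)

83


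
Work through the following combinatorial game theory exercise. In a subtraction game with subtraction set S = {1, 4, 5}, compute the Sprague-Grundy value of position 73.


The subtraction set is S = {1, 4, 5}.
G(k) = mex{ G(k - s) : s in S, s <= k }. We compute iteratively: G(0) = 0.
G(1) = mex({0}) = 1
G(2) = mex({1}) = 0
G(3) = mex({0}) = 1
G(4) = mex({0, 1}) = 2
G(5) = mex({0, 1, 2}) = 3
G(6) = mex({0, 1, 3}) = 2
G(7) = mex({0, 1, 2}) = 3
G(8) = mex({1, 2, 3}) = 0
G(9) = mex({0, 2, 3}) = 1
G(10) = mex({1, 2, 3}) = 0
G(11) = mex({0, 2, 3}) = 1
G(12) = mex({0, 1, 3}) = 2
Observe that G(8)..G(12) = 0, 1, 0, 1, 2 repeats G(0)..G(4) = 0, 1, 0, 1, 2.
For k >= max(S) = 5, G(k) is determined by the previous 5 values G(k-5)..G(k-1); a window of 5 consecutive values has recurred shifted by 8, so by induction G(k + 8) = G(k) for all k >= 0: the sequence is periodic from the start with period 8.
One period: G(0..7) = 0, 1, 0, 1, 2, 3, 2, 3.
73 mod 8 = 1, so G(73) = G(1) = 1.

1


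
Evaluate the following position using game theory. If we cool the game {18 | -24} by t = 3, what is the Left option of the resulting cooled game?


Original game: {18 | -24} (a switch {a | b} with a > b).
Cooling by t (for t below the temperature (a - b)/2 = 21) taxes each move by t: {a | b} cooled by t is {a - t | b + t}.
Cooling amount: t = 3
Cooled Left option: 18 - 3 = 15
Cooled Right option: -24 + 3 = -21
Cooled game: {15 | -21}
Left option = 15

15


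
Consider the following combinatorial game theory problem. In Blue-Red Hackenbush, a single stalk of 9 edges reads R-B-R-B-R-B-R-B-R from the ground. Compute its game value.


Edges (from ground): R-B-R-B-R-B-R-B-R
By Berlekamp's sign-expansion rule, a Blue-Red Hackenbush stalk has the value of the surreal number whose sign sequence is the edge sequence with B -> + and R -> -.
Sign sequence: -+-+-+-+-
Trace the sign expansion in the surreal number tree, starting from 0:
Edge 1: R (sign -) -> bounds (-inf, 0), value = -1
Edge 2: B (sign +) -> bounds (-1, 0), value = -1/2
Edge 3: R (sign -) -> bounds (-1, -1/2), value = -3/4
Edge 4: B (sign +) -> bounds (-3/4, -1/2), value = -5/8
Edge 5: R (sign -) -> bounds (-3/4, -5/8), value = -11/16
Edge 6: B (sign +) -> bounds (-11/16, -5/8), value = -21/32
Edge 7: R (sign -) -> bounds (-11/16, -21/32), value = -43/64
Edge 8: B (sign +) -> bounds (-43/64, -21/32), value = -85/128
Edge 9: R (sign -) -> bounds (-43/64, -85/128), value = -171/256
Game value = -171/256

-171/256


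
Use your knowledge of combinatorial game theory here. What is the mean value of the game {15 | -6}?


Game = {15 | -6}, a switch {a | b} with numbers a > b.
Its thermograph has left wall a - t and right wall b + t, which meet at t = (a - b)/2, where both equal (a + b)/2. So the mast (mean value) is at (a + b)/2.
Mean = (15 + (-6))/2 = 9/2 = 9/2

9/2


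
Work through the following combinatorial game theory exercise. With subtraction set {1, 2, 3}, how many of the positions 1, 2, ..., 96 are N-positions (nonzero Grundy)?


Subtraction set S = {1, 2, 3}, so G(n) = n mod 4.
G(n) = 0 when n is a multiple of 4.
Multiples of 4 in [1, 96]: 24
N-positions (nonzero Grundy) = 96 - 24 = 72

72


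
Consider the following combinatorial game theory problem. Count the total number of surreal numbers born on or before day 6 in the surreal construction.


Day 0: {|} = 0 is born. Count = 1.
Day n: the number of surreal numbers born by day n is 2^(n+1) - 1.
By day 0: 2^1 - 1 = 1
By day 1: 2^2 - 1 = 3
By day 2: 2^3 - 1 = 7
By day 3: 2^4 - 1 = 15
By day 4: 2^5 - 1 = 31
By day 5: 2^6 - 1 = 63
By day 6: 2^7 - 1 = 127
By day 6: 127 surreal numbers.

127


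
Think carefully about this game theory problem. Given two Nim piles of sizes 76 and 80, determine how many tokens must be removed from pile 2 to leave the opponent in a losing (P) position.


Piles: 76 and 80
Current XOR: 76 XOR 80 = 28 (non-zero, so this is an N-position).
To make the XOR zero, we need to find a move that balances the piles.
For pile 2 (size 80): target = 80 XOR 28 = 76
We reduce pile 2 from 80 to 76.
Tokens removed: 80 - 76 = 4
Verification: 76 XOR 76 = 0

4


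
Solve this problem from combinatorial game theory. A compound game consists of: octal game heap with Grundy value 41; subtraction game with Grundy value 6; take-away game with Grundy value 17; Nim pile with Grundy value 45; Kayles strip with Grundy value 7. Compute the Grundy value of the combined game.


By the Sprague-Grundy theorem, the Grundy value of a sum of games is the XOR of individual Grundy values.
octal game heap: Grundy value = 41. Running XOR: 0 XOR 41 = 41
subtraction game: Grundy value = 6. Running XOR: 41 XOR 6 = 47
take-away game: Grundy value = 17. Running XOR: 47 XOR 17 = 62
Nim pile: Grundy value = 45. Running XOR: 62 XOR 45 = 19
Kayles strip: Grundy value = 7. Running XOR: 19 XOR 7 = 20
The combined Grundy value is 20.

20


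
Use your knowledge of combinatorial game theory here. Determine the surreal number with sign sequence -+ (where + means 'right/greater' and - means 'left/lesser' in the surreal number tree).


Sign expansion: -+
Rule: track bounds (lo, hi), initially (-inf, +inf). On '+', the current value becomes lo and we move to the simplest number in (value, hi): value + 1 if hi = +inf, otherwise the midpoint (value + hi)/2. On '-', the current value becomes hi and we move to value - 1 if lo = -inf, otherwise the midpoint (lo + value)/2.
Start at 0.
Step 1: sign = -, move left. Bounds: (-inf, 0). Value = -1
Step 2: sign = +, move right. Bounds: (-1, 0). Value = -1/2
The surreal number with sign expansion -+ is -1/2.

-1/2


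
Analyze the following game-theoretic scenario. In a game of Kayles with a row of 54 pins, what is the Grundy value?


Kayles: a move removes 1 or 2 adjacent pins from a contiguous row.
Removing pins from a row of k leaves two independent rows (a, b) with a + b = k - 1 (one pin) or a + b = k - 2 (two pins); an end removal gives a = 0.
By Sprague-Grundy, G(k) = mex{ G(a) XOR G(b) } over all these splits. G(0) = 0.
G(1): splits (0,0):0^0=0 -> mex({0}) = 1
G(2): splits (0,1):0^1=1 (0,0):0^0=0 -> mex({0, 1}) = 2
G(3): splits (0,2):0^2=2 (1,1):1^1=0 (0,1):0^1=1 -> mex({0, 1, 2}) = 3
G(4): splits (0,3):0^3=3 (1,2):1^2=3 (0,2):0^2=2 (1,1):1^1=0 -> mex({0, 2, 3}) = 1
G(5): splits (0,4):0^1=1 (1,3):1^3=2 (2,2):2^2=0 (0,3):0^3=3 (1,2):1^2=3 -> mex({0, 1, 2, 3}) = 4
G(6) = mex({0, 1, 2, 4}) = 3
G(7) = mex({0, 1, 3, 4, 5}) = 2
G(8) = mex({0, 2, 3, 5, 6}) = 1
G(9) = mex({0, 1, 2, 3, 6, 7}) = 4
G(10) = mex({0, 1, 3, 4, 5, 7}) = 2
G(11) = mex({0, 1, 2, 3, 4, 5}) = 6
G(12) = mex({0, 1, 2, 3, 5, 6, 7}) = 4
G(13) = mex({0, 2, 3, 4, 6, 7}) = 1
G(14) = mex({0, 1, 4, 5, 6, 7}) = 2
G(15) = mex({0, 1, 2, 3, 4, 5, 6}) = 7
G(16) = mex({0, 2, 3, 5, 6, 7}) = 1
G(17) = mex({0, 1, 2, 3, 5, 6, 7}) = 4
G(18) = mex({0, 1, 2, 4, 5, 6}) = 3
G(19) = mex({0, 1, 3, 4, 5, 7}) = 2
G(20) = mex({0, 2, 3, 4, 5, 6, 7}) = 1
G(21) = mex({0, 1, 2, 3, 5, 6, 7}) = 4
G(22) = mex({0, 1, 2, 3, 4, 5, 7}) = 6
G(23) = mex({0, 1, 2, 3, 4, 5, 6}) = 7
G(24) = mex({0, 1, 2, 3, 5, 6, 7}) = 4
G(25) = mex({0, 2, 3, 4, 6, 7}) = 1
G(26) = mex({0, 1, 3, 4, 5, 6, 7}) = 2
G(27) = mex({0, 1, 2, 3, 4, 5, 6, 7}) = 8
G(28) = mex({0, 1, 2, 3, 4, 6, 7, 8}) = 5
G(29) = mex({0, 1, 2, 3, 5, 6, 7, 8, 9}) = 4
G(30) = mex({0, 1, 2, 3, 4, 5, 6, 9, 10}) = 7
G(31) = mex({0, 1, 3, 4, 5, 7, 10, 11}) = 2
G(32) = mex({0, 2, 3, 4, 5, 6, 7, 9, 11}) = 1
G(33) = mex({0, 1, 2, 3, 4, 5, 6, 7, 9, 12}) = 8
G(34) = mex({0, 1, 2, 3, 4, 5, 7, 8, 11, 12}) = 6
G(35) = mex({0, 1, 2, 3, 4, 5, 6, 8, 9, 10, 11}) = 7
G(36) = mex({0, 1, 2, 3, 5, 6, 7, 9, 10}) = 4
G(37) = mex({0, 2, 3, 4, 6, 7, 9, 10, 11, 12}) = 1
G(38) = mex({0, 1, 3, 4, 5, 6, 7, 9, 10, 11, 12}) = 2
G(39) = mex({0, 1, 2, 4, 5, 6, 7, 9, 10, 12, 14}) = 3
G(40) = mex({0, 2, 3, 4, 6, 7, 11, 12, 14}) = 1
G(41) = mex({0, 1, 2, 3, 5, 6, 7, 9, 10, 11, 12}) = 4
G(42) = mex({0, 1, 2, 3, 4, 5, 6, 9, 10}) = 7
G(43) = mex({0, 1, 3, 4, 5, 7, 9, 10, 12, 15}) = 2
G(44) = mex({0, 2, 3, 4, 5, 6, 7, 9, 10, 12, 15}) = 1
G(45) = mex({0, 1, 2, 3, 4, 5, 6, 7, 9, 10, 12, 14}) = 8
G(46) = mex({0, 1, 3, 4, 5, 7, 8, 11, 12, 14}) = 2
G(47) = mex({0, 1, 2, 3, 4, 5, 6, 8, 9, 10, 11, 12}) = 7
G(48) = mex({0, 1, 2, 3, 5, 6, 7, 9, 10}) = 4
G(49) = mex({0, 2, 3, 4, 6, 7, 9, 10, 11, 12, 15}) = 1
G(50) = mex({0, 1, 4, 5, 6, 7, 9, 11, 12, 14, 15}) = 2
G(51) = mex({0, 1, 2, 3, 4, 5, 6, 7, 9, 12, 14, 15}) = 8
G(52) = mex({0, 2, 3, 4, 5, 6, 7, 8, 11, 12, 15}) = 1
G(53) = mex({0, 1, 2, 3, 5, 6, 7, 8, 9, 10, 11, 12}) = 4
G(54) = mex({0, 1, 2, 3, 4, 5, 6, 9, 10}) = 7
Therefore G(54) = 7.

7


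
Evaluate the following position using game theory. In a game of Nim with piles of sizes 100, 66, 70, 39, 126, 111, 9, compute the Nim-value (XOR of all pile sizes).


We need the XOR (exclusive or) of all pile sizes.
After XOR-ing pile 1 (size 100): 0 XOR 100 = 100
After XOR-ing pile 2 (size 66): 100 XOR 66 = 38
After XOR-ing pile 3 (size 70): 38 XOR 70 = 96
After XOR-ing pile 4 (size 39): 96 XOR 39 = 71
After XOR-ing pile 5 (size 126): 71 XOR 126 = 57
After XOR-ing pile 6 (size 111): 57 XOR 111 = 86
After XOR-ing pile 7 (size 9): 86 XOR 9 = 95
The Nim-value of this position is 95.

95


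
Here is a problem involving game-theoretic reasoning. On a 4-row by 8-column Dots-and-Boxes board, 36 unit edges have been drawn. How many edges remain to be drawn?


Grid: 4 x 8 boxes, i.e. 5 rows and 9 columns of dots.
Horizontal edges: (rows + 1) * cols = 5 * 8 = 40
Vertical edges: rows * (cols + 1) = 4 * 9 = 36
Total edges: 40 + 36 = 76
Edges drawn: 36
Remaining: 76 - 36 = 40

40


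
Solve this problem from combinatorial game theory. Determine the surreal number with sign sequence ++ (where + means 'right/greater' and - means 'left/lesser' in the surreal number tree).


Sign expansion: ++
Rule: track bounds (lo, hi), initially (-inf, +inf). On '+', the current value becomes lo and we move to the simplest number in (value, hi): value + 1 if hi = +inf, otherwise the midpoint (value + hi)/2. On '-', the current value becomes hi and we move to value - 1 if lo = -inf, otherwise the midpoint (lo + value)/2.
Start at 0.
Step 1: sign = +, move right. Bounds: (0, +inf). Value = 1
Step 2: sign = +, move right. Bounds: (1, +inf). Value = 2
The surreal number with sign expansion ++ is 2.

2


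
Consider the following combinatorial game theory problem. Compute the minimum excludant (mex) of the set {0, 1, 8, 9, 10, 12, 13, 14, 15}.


Set = {0, 1, 8, 9, 10, 12, 13, 14, 15}
0 is in the set.
1 is in the set.
2 is NOT in the set. This is the mex.
mex = 2

2


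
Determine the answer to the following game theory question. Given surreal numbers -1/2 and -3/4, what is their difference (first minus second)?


x = -1/2, y = -3/4
Converting to common denominator: 4
x = -2/4, y = -3/4
x - y = -1/2 - -3/4 = 1/4

1/4


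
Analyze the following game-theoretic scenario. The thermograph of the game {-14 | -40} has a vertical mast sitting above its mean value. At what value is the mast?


Game = {-14 | -40}, a switch {a | b} with numbers a > b.
Its thermograph has left wall a - t and right wall b + t, which meet at t = (a - b)/2, where both equal (a + b)/2. So the mast (mean value) is at (a + b)/2.
Mean = (-14 + (-40))/2 = -54/2 = -27

-27


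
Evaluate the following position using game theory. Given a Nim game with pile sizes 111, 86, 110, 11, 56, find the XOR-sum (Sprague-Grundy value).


We need the XOR (exclusive or) of all pile sizes.
After XOR-ing pile 1 (size 111): 0 XOR 111 = 111
After XOR-ing pile 2 (size 86): 111 XOR 86 = 57
After XOR-ing pile 3 (size 110): 57 XOR 110 = 87
After XOR-ing pile 4 (size 11): 87 XOR 11 = 92
After XOR-ing pile 5 (size 56): 92 XOR 56 = 100
The Nim-value of this position is 100.

100


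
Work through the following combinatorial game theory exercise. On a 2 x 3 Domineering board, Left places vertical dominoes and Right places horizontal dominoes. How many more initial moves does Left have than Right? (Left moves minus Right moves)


Board is 2 x 3 (rows x cols).
Left (vertical) placements: (rows-1) * cols = 1 * 3 = 3
Right (horizontal) placements: rows * (cols-1) = 2 * 2 = 4
Advantage = Left - Right = 3 - 4 = -1

-1


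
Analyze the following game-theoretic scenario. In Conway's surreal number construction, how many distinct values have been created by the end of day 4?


Day 0: {|} = 0 is born. Count = 1.
Day n: the number of surreal numbers born by day n is 2^(n+1) - 1.
By day 0: 2^1 - 1 = 1
By day 1: 2^2 - 1 = 3
By day 2: 2^3 - 1 = 7
By day 3: 2^4 - 1 = 15
By day 4: 2^5 - 1 = 31
By day 4: 31 surreal numbers.

31


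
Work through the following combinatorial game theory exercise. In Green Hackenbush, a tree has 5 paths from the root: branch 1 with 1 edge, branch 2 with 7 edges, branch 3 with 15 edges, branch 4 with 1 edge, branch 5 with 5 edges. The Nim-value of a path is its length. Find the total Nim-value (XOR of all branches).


The tree has 5 branches from the ground vertex.
In Green Hackenbush, the Nim-value of a simple path of length k is k.
Branch 1: length 1, Nim-value = 1
Branch 2: length 7, Nim-value = 7
Branch 3: length 15, Nim-value = 15
Branch 4: length 1, Nim-value = 1
Branch 5: length 5, Nim-value = 5
Total Nim-value = XOR of all branch values:
0 XOR 1 = 1
1 XOR 7 = 6
6 XOR 15 = 9
9 XOR 1 = 8
8 XOR 5 = 13
Nim-value of the tree = 13

13


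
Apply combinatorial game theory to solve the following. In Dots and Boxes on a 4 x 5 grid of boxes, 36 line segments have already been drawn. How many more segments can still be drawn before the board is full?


Grid: 4 x 5 boxes, i.e. 5 rows and 6 columns of dots.
Horizontal edges: (rows + 1) * cols = 5 * 5 = 25
Vertical edges: rows * (cols + 1) = 4 * 6 = 24
Total edges: 25 + 24 = 49
Edges drawn: 36
Remaining: 49 - 36 = 13

13


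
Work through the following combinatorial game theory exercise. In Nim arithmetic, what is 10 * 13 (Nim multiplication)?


Nim multiplication is bilinear over XOR: (u XOR v) * w = (u*w) XOR (v*w).
So we split each operand into its bit components and XOR the pairwise Nim products.
10 = 2 + 8 (as XOR of powers of 2).
13 = 1 + 4 + 8 (as XOR of powers of 2).
Using the standard Nim-product table on single bits:
  2*2 = 3,   2*4 = 8,   2*8 = 12,
  4*4 = 6,   4*8 = 11,  8*8 = 13,
and  1*x = x (identity), k*l = l*k (commutative).
Pairwise Nim products:
  2 * 1 = 2
  2 * 4 = 8
  2 * 8 = 12
  8 * 1 = 8
  8 * 4 = 11
  8 * 8 = 13
XOR them: 2 XOR 8 XOR 12 XOR 8 XOR 11 XOR 13 = 8.
Result: 10 * 13 = 8 (in Nim).

8


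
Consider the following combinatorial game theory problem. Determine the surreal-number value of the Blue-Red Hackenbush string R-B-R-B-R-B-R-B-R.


Edges (from ground): R-B-R-B-R-B-R-B-R
By Berlekamp's sign-expansion rule, a Blue-Red Hackenbush stalk has the value of the surreal number whose sign sequence is the edge sequence with B -> + and R -> -.
Sign sequence: -+-+-+-+-
Trace the sign expansion in the surreal number tree, starting from 0:
Edge 1: R (sign -) -> bounds (-inf, 0), value = -1
Edge 2: B (sign +) -> bounds (-1, 0), value = -1/2
Edge 3: R (sign -) -> bounds (-1, -1/2), value = -3/4
Edge 4: B (sign +) -> bounds (-3/4, -1/2), value = -5/8
Edge 5: R (sign -) -> bounds (-3/4, -5/8), value = -11/16
Edge 6: B (sign +) -> bounds (-11/16, -5/8), value = -21/32
Edge 7: R (sign -) -> bounds (-11/16, -21/32), value = -43/64
Edge 8: B (sign +) -> bounds (-43/64, -21/32), value = -85/128
Edge 9: R (sign -) -> bounds (-43/64, -85/128), value = -171/256
Game value = -171/256

-171/256


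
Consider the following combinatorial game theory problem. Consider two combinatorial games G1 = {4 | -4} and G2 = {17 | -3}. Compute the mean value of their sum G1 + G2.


G1 = {4 | -4}, G2 = {17 | -3}
Each is a switch {a | b} with numbers a > b; its mean value is (a + b)/2, and mean value is additive over game sums: m(G1 + G2) = m(G1) + m(G2).
Mean of G1 = (4 + (-4))/2 = 0/2 = 0
Mean of G2 = (17 + (-3))/2 = 14/2 = 7
Mean of G1 + G2 = 0 + 7 = 7

7


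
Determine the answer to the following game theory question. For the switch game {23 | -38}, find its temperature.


The game is {23 | -38}, a switch {a | b} with numbers a > b.
Cooling {a | b} by t gives {a - t | b + t}, which stops being hot when a - t = b + t, i.e. at t = (a - b)/2. So the temperature of a switch is (a - b)/2.
Temperature = (Left option - Right option) / 2
= (23 - (-38)) / 2
= 61 / 2
= 61/2

61/2


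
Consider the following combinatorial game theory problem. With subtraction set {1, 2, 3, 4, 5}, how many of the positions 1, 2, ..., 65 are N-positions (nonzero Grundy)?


Subtraction set S = {1, 2, 3, 4, 5}, so G(n) = n mod 6.
G(n) = 0 when n is a multiple of 6.
Multiples of 6 in [1, 65]: 10
N-positions (nonzero Grundy) = 65 - 10 = 55

55


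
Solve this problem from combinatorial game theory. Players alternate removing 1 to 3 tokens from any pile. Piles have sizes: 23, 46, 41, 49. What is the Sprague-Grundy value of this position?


Subtraction set: {1, 2, 3}
For this subtraction set, G(n) = n mod 4 (period = max + 1 = 4).
Pile 1 (size 23): G(23) = 23 mod 4 = 3
Pile 2 (size 46): G(46) = 46 mod 4 = 2
Pile 3 (size 41): G(41) = 41 mod 4 = 1
Pile 4 (size 49): G(49) = 49 mod 4 = 1
Total Grundy value = XOR of all: 3 XOR 2 XOR 1 XOR 1 = 1

1


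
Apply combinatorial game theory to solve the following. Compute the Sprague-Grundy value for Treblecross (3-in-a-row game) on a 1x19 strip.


Treblecross: place X on empty cells; 3-in-a-row wins.
Playing within two cells of an existing X lets the opponent win at once, so sensible play treats the cells i-2..i+2 around each X as dead. The player left with no safe cell loses, so this is a normal-play take-away game on strips of safe cells.
Placing X at cell i (0-indexed) of a strip of k safe cells leaves independent strips of sizes max(0, i-2) and max(0, k-i-3). Hence G(k) = mex{ G(max(0,i-2)) XOR G(max(0,k-i-3)) : 0 <= i < k }, with G(0) = 0.
G(1): splits (0,0):0^0=0 -> mex({0}) = 1
G(2): splits (0,0):0^0=0 -> mex({0}) = 1
G(3): splits (0,0):0^0=0 -> mex({0}) = 1
G(4): splits (0,1):0^1=1 (0,0):0^0=0 -> mex({0, 1}) = 2
G(5): splits (0,2):0^1=1 (0,1):0^1=1 (0,0):0^0=0 -> mex({0, 1}) = 2
G(6) = mex({1}) = 0
G(7) = mex({0, 1, 2}) = 3
G(8) = mex({0, 1, 2}) = 3
G(9) = mex({0, 2}) = 1
G(10) = mex({0, 2, 3}) = 1
G(11) = mex({0, 3}) = 1
G(12) = mex({1, 3}) = 0
G(13) = mex({0, 1, 2, 3}) = 4
G(14) = mex({0, 1, 2}) = 3
G(15) = mex({0, 1, 2}) = 3
G(16) = mex({0, 1, 2, 4}) = 3
G(17) = mex({0, 1, 3, 4}) = 2
G(18) = mex({0, 1, 3, 4}) = 2
G(19) = mex({0, 1, 3, 5}) = 2
Therefore G(19) = 2.

2


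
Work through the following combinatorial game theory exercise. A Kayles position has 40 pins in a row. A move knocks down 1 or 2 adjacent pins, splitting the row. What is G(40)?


Kayles: a move removes 1 or 2 adjacent pins from a contiguous row.
Removing pins from a row of k leaves two independent rows (a, b) with a + b = k - 1 (one pin) or a + b = k - 2 (two pins); an end removal gives a = 0.
By Sprague-Grundy, G(k) = mex{ G(a) XOR G(b) } over all these splits. G(0) = 0.
G(1): splits (0,0):0^0=0 -> mex({0}) = 1
G(2): splits (0,1):0^1=1 (0,0):0^0=0 -> mex({0, 1}) = 2
G(3): splits (0,2):0^2=2 (1,1):1^1=0 (0,1):0^1=1 -> mex({0, 1, 2}) = 3
G(4): splits (0,3):0^3=3 (1,2):1^2=3 (0,2):0^2=2 (1,1):1^1=0 -> mex({0, 2, 3}) = 1
G(5): splits (0,4):0^1=1 (1,3):1^3=2 (2,2):2^2=0 (0,3):0^3=3 (1,2):1^2=3 -> mex({0, 1, 2, 3}) = 4
G(6) = mex({0, 1, 2, 4}) = 3
G(7) = mex({0, 1, 3, 4, 5}) = 2
G(8) = mex({0, 2, 3, 5, 6}) = 1
G(9) = mex({0, 1, 2, 3, 6, 7}) = 4
G(10) = mex({0, 1, 3, 4, 5, 7}) = 2
G(11) = mex({0, 1, 2, 3, 4, 5}) = 6
G(12) = mex({0, 1, 2, 3, 5, 6, 7}) = 4
G(13) = mex({0, 2, 3, 4, 6, 7}) = 1
G(14) = mex({0, 1, 4, 5, 6, 7}) = 2
G(15) = mex({0, 1, 2, 3, 4, 5, 6}) = 7
G(16) = mex({0, 2, 3, 5, 6, 7}) = 1
G(17) = mex({0, 1, 2, 3, 5, 6, 7}) = 4
G(18) = mex({0, 1, 2, 4, 5, 6}) = 3
G(19) = mex({0, 1, 3, 4, 5, 7}) = 2
G(20) = mex({0, 2, 3, 4, 5, 6, 7}) = 1
G(21) = mex({0, 1, 2, 3, 5, 6, 7}) = 4
G(22) = mex({0, 1, 2, 3, 4, 5, 7}) = 6
G(23) = mex({0, 1, 2, 3, 4, 5, 6}) = 7
G(24) = mex({0, 1, 2, 3, 5, 6, 7}) = 4
G(25) = mex({0, 2, 3, 4, 6, 7}) = 1
G(26) = mex({0, 1, 3, 4, 5, 6, 7}) = 2
G(27) = mex({0, 1, 2, 3, 4, 5, 6, 7}) = 8
G(28) = mex({0, 1, 2, 3, 4, 6, 7, 8}) = 5
G(29) = mex({0, 1, 2, 3, 5, 6, 7, 8, 9}) = 4
G(30) = mex({0, 1, 2, 3, 4, 5, 6, 9, 10}) = 7
G(31) = mex({0, 1, 3, 4, 5, 7, 10, 11}) = 2
G(32) = mex({0, 2, 3, 4, 5, 6, 7, 9, 11}) = 1
G(33) = mex({0, 1, 2, 3, 4, 5, 6, 7, 9, 12}) = 8
G(34) = mex({0, 1, 2, 3, 4, 5, 7, 8, 11, 12}) = 6
G(35) = mex({0, 1, 2, 3, 4, 5, 6, 8, 9, 10, 11}) = 7
G(36) = mex({0, 1, 2, 3, 5, 6, 7, 9, 10}) = 4
G(37) = mex({0, 2, 3, 4, 6, 7, 9, 10, 11, 12}) = 1
G(38) = mex({0, 1, 3, 4, 5, 6, 7, 9, 10, 11, 12}) = 2
G(39) = mex({0, 1, 2, 4, 5, 6, 7, 9, 10, 12, 14}) = 3
G(40) = mex({0, 2, 3, 4, 6, 7, 11, 12, 14}) = 1
Therefore G(40) = 1.

1


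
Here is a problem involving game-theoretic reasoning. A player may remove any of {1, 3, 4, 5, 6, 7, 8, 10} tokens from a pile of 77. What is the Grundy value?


The subtraction set is S = {1, 3, 4, 5, 6, 7, 8, 10}.
G(k) = mex{ G(k - s) : s in S, s <= k }. We compute iteratively: G(0) = 0.
G(1) = mex({0}) = 1
G(2) = mex({1}) = 0
G(3) = mex({0}) = 1
G(4) = mex({0, 1}) = 2
G(5) = mex({0, 1, 2}) = 3
G(6) = mex({0, 1, 3}) = 2
G(7) = mex({0, 1, 2}) = 3
G(8) = mex({0, 1, 2, 3}) = 4
G(9) = mex({0, 1, 2, 3, 4}) = 5
G(10) = mex({0, 1, 2, 3, 5}) = 4
G(11) = mex({1, 2, 3, 4}) = 0
G(12) = mex({0, 2, 3, 4, 5}) = 1
G(13) = mex({1, 2, 3, 4, 5}) = 0
G(14) = mex({0, 2, 3, 4, 5}) = 1
G(15) = mex({0, 1, 3, 4, 5}) = 2
G(16) = mex({0, 1, 2, 4, 5}) = 3
G(17) = mex({0, 1, 3, 4, 5}) = 2
G(18) = mex({0, 1, 2, 4}) = 3
G(19) = mex({0, 1, 2, 3, 5}) = 4
G(20) = mex({0, 1, 2, 3, 4}) = 5
Observe that G(11)..G(20) = 0, 1, 0, 1, 2, 3, 2, 3, 4, 5 repeats G(0)..G(9) = 0, 1, 0, 1, 2, 3, 2, 3, 4, 5.
For k >= max(S) = 10, G(k) is determined by the previous 10 values G(k-10)..G(k-1); a window of 10 consecutive values has recurred shifted by 11, so by induction G(k + 11) = G(k) for all k >= 0: the sequence is periodic from the start with period 11.
One period: G(0..10) = 0, 1, 0, 1, 2, 3, 2, 3, 4, 5, 4.
77 mod 11 = 0, so G(77) = G(0) = 0.

0


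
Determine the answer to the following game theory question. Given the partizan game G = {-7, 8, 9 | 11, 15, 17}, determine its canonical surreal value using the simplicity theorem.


Left options: {-7, 8, 9}, max = 9
Right options: {11, 15, 17}, min = 11
All options are numbers and max(Left) < min(Right), so by the simplicity theorem the value is the simplest (earliest-born) number strictly between 9 and 11.
The only integer strictly between 9 and 11 is 10.
No non-integer in the interval can be simpler: if x is a non-integer in the interval, then floor(x) or ceil(x) also lies in the interval (the interval contains an integer), and both are proper prefixes of x's sign expansion, i.e. born earlier. So the game value is 10.
Game value = 10

10


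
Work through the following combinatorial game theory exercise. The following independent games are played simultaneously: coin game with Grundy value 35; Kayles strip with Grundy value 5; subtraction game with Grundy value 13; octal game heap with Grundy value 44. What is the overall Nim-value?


By the Sprague-Grundy theorem, the Grundy value of a sum of games is the XOR of individual Grundy values.
coin game: Grundy value = 35. Running XOR: 0 XOR 35 = 35
Kayles strip: Grundy value = 5. Running XOR: 35 XOR 5 = 38
subtraction game: Grundy value = 13. Running XOR: 38 XOR 13 = 43
octal game heap: Grundy value = 44. Running XOR: 43 XOR 44 = 7
The combined Grundy value is 7.

7


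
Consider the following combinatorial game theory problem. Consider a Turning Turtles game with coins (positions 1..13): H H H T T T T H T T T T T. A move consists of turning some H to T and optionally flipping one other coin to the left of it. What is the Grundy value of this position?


Coins: H H H T T T T H T T T T T
Key fact: a single head at position k behaves exactly like a Nim heap of size k (turning it to T and optionally flipping a coin at j < k corresponds to moving the heap from k to j, or to 0), and heads combine as a disjunctive sum (two heads at the same place would cancel, matching j XOR j = 0). So the Nim-value is the XOR of the 1-indexed positions of the heads.
Face-up positions (1-indexed): [1, 2, 3, 8]
XOR 0 with 1: 0 XOR 1 = 1
XOR 1 with 2: 1 XOR 2 = 3
XOR 3 with 3: 3 XOR 3 = 0
XOR 0 with 8: 0 XOR 8 = 8
Nim-value = 8

8


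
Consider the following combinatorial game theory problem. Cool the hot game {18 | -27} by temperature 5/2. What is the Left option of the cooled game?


Original game: {18 | -27} (a switch {a | b} with a > b).
Cooling by t (for t below the temperature (a - b)/2 = 45/2) taxes each move by t: {a | b} cooled by t is {a - t | b + t}.
Cooling amount: t = 5/2
Cooled Left option: 18 - 5/2 = 31/2
Cooled Right option: -27 + 5/2 = -49/2
Cooled game: {31/2 | -49/2}
Left option = 31/2

31/2


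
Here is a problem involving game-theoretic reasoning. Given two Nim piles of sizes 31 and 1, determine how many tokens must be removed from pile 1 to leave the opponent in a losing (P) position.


Piles: 31 and 1
Current XOR: 31 XOR 1 = 30 (non-zero, so this is an N-position).
To make the XOR zero, we need to find a move that balances the piles.
For pile 1 (size 31): target = 31 XOR 30 = 1
We reduce pile 1 from 31 to 1.
Tokens removed: 31 - 1 = 30
Verification: 1 XOR 1 = 0

30


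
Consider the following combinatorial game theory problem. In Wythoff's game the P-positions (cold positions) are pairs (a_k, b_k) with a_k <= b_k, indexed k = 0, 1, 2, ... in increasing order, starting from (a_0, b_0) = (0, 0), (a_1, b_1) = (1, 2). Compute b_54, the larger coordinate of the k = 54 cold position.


By Wythoff's theorem, a_k = floor(k * phi) and b_k = floor(k * phi^2) = a_k + k, where phi = (1 + sqrt(5))/2 is the golden ratio.
phi = (1 + sqrt(5))/2 = 1.618034
phi^2 = phi + 1 = 2.618034
k = 54
k * phi^2 = 54 * 2.618034 = 141.373835
b_54 = floor(k * phi^2) = 141 (check: a_54 + k = 87 + 54 = 141)

141


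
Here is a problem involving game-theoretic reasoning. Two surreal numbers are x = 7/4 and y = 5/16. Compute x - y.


x = 7/4, y = 5/16
Converting to common denominator: 16
x = 28/16, y = 5/16
x - y = 7/4 - 5/16 = 23/16

23/16


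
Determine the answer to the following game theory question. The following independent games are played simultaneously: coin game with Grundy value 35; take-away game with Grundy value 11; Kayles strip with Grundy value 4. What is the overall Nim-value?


By the Sprague-Grundy theorem, the Grundy value of a sum of games is the XOR of individual Grundy values.
coin game: Grundy value = 35. Running XOR: 0 XOR 35 = 35
take-away game: Grundy value = 11. Running XOR: 35 XOR 11 = 40
Kayles strip: Grundy value = 4. Running XOR: 40 XOR 4 = 44
The combined Grundy value is 44.

44


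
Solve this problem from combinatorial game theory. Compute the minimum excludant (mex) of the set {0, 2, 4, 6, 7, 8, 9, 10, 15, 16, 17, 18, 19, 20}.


Set = {0, 2, 4, 6, 7, 8, 9, 10, 15, 16, 17, 18, 19, 20}
0 is in the set.
1 is NOT in the set. This is the mex.
mex = 1

1


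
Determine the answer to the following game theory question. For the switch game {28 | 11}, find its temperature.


The game is {28 | 11}, a switch {a | b} with numbers a > b.
Cooling {a | b} by t gives {a - t | b + t}, which stops being hot when a - t = b + t, i.e. at t = (a - b)/2. So the temperature of a switch is (a - b)/2.
Temperature = (Left option - Right option) / 2
= (28 - (11)) / 2
= 17 / 2
= 17/2

17/2


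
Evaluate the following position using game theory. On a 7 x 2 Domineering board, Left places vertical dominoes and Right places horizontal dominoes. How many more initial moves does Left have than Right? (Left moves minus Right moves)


Board is 7 x 2 (rows x cols).
Left (vertical) placements: (rows-1) * cols = 6 * 2 = 12
Right (horizontal) placements: rows * (cols-1) = 7 * 1 = 7
Advantage = Left - Right = 12 - 7 = 5

5


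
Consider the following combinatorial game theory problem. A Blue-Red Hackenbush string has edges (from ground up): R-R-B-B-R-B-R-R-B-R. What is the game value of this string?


Edges (from ground): R-R-B-B-R-B-R-R-B-R
By Berlekamp's sign-expansion rule, a Blue-Red Hackenbush stalk has the value of the surreal number whose sign sequence is the edge sequence with B -> + and R -> -.
Sign sequence: --++-+--+-
Trace the sign expansion in the surreal number tree, starting from 0:
Edge 1: R (sign -) -> bounds (-inf, 0), value = -1
Edge 2: R (sign -) -> bounds (-inf, -1), value = -2
Edge 3: B (sign +) -> bounds (-2, -1), value = -3/2
Edge 4: B (sign +) -> bounds (-3/2, -1), value = -5/4
Edge 5: R (sign -) -> bounds (-3/2, -5/4), value = -11/8
Edge 6: B (sign +) -> bounds (-11/8, -5/4), value = -21/16
Edge 7: R (sign -) -> bounds (-11/8, -21/16), value = -43/32
Edge 8: R (sign -) -> bounds (-11/8, -43/32), value = -87/64
Edge 9: B (sign +) -> bounds (-87/64, -43/32), value = -173/128
Edge 10: R (sign -) -> bounds (-87/64, -173/128), value = -347/256
Game value = -347/256

-347/256
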